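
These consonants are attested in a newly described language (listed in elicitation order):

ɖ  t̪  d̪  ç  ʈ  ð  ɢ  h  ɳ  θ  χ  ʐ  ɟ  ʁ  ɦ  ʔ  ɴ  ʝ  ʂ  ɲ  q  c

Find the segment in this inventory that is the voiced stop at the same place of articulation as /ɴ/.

/ɴ/ is an uvular nasal.
The voiced stop at the same place is a voiced uvular stop — in this inventory, /ɢ/.

/ɢ/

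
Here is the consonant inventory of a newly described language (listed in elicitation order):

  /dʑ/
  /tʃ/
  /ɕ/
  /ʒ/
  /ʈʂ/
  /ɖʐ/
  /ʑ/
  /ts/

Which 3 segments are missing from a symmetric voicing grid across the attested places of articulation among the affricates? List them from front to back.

/dz/, /dʒ/, /tɕ/

Voiceless: /ts/ (alveolar), /tʃ/ (postalveolar), /ʈʂ/ (retroflex).
Voiced: /ɖʐ/ (retroflex), /dʑ/ (alveolo-palatal).
Gaps, from front to back: alveolar lacks voiced (/dz/); postalveolar lacks voiced (/dʒ/); alveolo-palatal lacks voiceless (/tɕ/).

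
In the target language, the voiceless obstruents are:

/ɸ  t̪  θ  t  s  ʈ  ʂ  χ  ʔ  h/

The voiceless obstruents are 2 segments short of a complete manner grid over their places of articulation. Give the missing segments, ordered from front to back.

place of articulation  stop      fricative
bilabial          —         ɸ       
dental            t̪        θ       
alveolar          t         s       
retroflex         ʈ         ʂ       
uvular            —         χ       
glottal           ʔ         h       
Gaps, from front to back: bilabial lacks stop (/p/); uvular lacks stop (/q/).

/p/, /q/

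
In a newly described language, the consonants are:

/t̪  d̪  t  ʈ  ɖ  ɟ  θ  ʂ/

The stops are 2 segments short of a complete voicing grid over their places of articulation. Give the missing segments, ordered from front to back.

/d/, /c/

place of articulation  voiceless  voiced  
dental            t̪        d̪      
alveolar          t         —       
retroflex         ʈ         ɖ       
palatal           —         ɟ       
Gaps, from front to back: alveolar lacks voiced (/d/); palatal lacks voiceless (/c/).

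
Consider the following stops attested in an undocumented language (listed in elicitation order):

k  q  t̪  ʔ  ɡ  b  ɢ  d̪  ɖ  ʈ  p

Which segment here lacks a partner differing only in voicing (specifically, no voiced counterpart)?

/ʔ/

Bilabial: /p/ ~ /b/
Dental: /t̪/ ~ /d̪/
Retroflex: /ʈ/ ~ /ɖ/
Velar: /k/ ~ /ɡ/
Uvular: /q/ ~ /ɢ/
Glottal: only /ʔ/ (voiceless); no voiced partner.
So /ʔ/ is the unpaired segment.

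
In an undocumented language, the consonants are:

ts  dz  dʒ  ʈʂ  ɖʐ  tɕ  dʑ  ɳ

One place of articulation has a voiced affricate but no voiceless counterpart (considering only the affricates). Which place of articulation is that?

postalveolar

Voiceless: /ts/ (alveolar), /ʈʂ/ (retroflex), /tɕ/ (alveolo-palatal).
Voiced: /dz/ (alveolar), /dʒ/ (postalveolar), /ɖʐ/ (retroflex), /dʑ/ (alveolo-palatal).
Every place of articulation has a voiceless member except postalveolar, where /tʃ/ would be expected.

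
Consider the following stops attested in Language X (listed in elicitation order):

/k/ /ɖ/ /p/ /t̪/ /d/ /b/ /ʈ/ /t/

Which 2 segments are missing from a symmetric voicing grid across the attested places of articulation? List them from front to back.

place of articulation  voiceless  voiced  
bilabial          p         b       
dental            t̪        —       
alveolar          t         d       
retroflex         ʈ         ɖ       
velar             k         —       
Gaps, from front to back: dental lacks voiced (/d̪/); velar lacks voiced (/ɡ/).

/d̪/, /ɡ/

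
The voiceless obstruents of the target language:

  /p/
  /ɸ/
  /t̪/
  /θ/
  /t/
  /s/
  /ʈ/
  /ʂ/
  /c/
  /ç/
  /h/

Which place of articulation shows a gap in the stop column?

Stop: /p/ (bilabial), /t̪/ (dental), /t/ (alveolar), /ʈ/ (retroflex), /c/ (palatal).
Fricative: /ɸ/ (bilabial), /θ/ (dental), /s/ (alveolar), /ʂ/ (retroflex), /ç/ (palatal), /h/ (glottal).
Every place of articulation has a stop member except glottal, where /ʔ/ would be expected.

glottal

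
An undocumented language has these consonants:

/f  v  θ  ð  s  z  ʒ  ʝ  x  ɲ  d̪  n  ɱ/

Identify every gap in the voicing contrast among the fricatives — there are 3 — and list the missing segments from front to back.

/ʃ/, /ç/, /ɣ/

Voiceless: /f/ (labiodental), /θ/ (dental), /s/ (alveolar), /x/ (velar).
Voiced: /v/ (labiodental), /ð/ (dental), /z/ (alveolar), /ʒ/ (postalveolar), /ʝ/ (palatal).
Gaps, from front to back: postalveolar lacks voiceless (/ʃ/); palatal lacks voiceless (/ç/); velar lacks voiced (/ɣ/).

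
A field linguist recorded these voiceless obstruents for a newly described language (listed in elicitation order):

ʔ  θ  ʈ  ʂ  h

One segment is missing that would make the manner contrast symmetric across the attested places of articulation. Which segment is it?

place of articulation  stop      fricative
dental            —         θ       
retroflex         ʈ         ʂ       
glottal           ʔ         h       
The dental row has no stop member, so the gap is the dental stop /t̪/.

/t̪/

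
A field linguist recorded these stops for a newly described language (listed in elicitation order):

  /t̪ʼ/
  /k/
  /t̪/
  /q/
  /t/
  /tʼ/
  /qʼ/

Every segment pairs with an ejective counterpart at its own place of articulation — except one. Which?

Dental: /t̪/ ~ /t̪ʼ/
Alveolar: /t/ ~ /tʼ/
Uvular: /q/ ~ /qʼ/
Velar: only /k/ (plain); no ejective partner.
So /k/ is the unpaired segment.

/k/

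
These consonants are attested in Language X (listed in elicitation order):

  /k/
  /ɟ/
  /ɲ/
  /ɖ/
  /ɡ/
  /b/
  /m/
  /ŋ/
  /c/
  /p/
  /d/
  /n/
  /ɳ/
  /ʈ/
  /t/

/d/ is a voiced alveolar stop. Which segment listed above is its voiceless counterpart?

The voiceless counterpart is a voiceless alveolar stop — in this inventory, /t/.

/t/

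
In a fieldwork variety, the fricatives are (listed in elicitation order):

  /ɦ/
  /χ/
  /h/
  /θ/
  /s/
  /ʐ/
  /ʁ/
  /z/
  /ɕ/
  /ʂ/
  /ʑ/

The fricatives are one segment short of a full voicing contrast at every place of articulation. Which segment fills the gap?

dental: voiceless /θ/, voiced —.
alveolar: voiceless /s/, voiced /z/.
retroflex: voiceless /ʂ/, voiced /ʐ/.
alveolo-palatal: voiceless /ɕ/, voiced /ʑ/.
uvular: voiceless /χ/, voiced /ʁ/.
glottal: voiceless /h/, voiced /ɦ/.
The dental row has no voiced member, so the gap is the voiced dental fricative /ð/.

/ð/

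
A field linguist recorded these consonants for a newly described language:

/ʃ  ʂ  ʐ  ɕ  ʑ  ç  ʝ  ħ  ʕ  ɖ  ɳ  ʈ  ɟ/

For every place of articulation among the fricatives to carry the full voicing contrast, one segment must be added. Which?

Voiceless: /ʃ/ (postalveolar), /ʂ/ (retroflex), /ɕ/ (alveolo-palatal), /ç/ (palatal), /ħ/ (pharyngeal).
Voiced: /ʐ/ (retroflex), /ʑ/ (alveolo-palatal), /ʝ/ (palatal), /ʕ/ (pharyngeal).
The postalveolar row has no voiced member, so the gap is the voiced postalveolar fricative /ʒ/.

/ʒ/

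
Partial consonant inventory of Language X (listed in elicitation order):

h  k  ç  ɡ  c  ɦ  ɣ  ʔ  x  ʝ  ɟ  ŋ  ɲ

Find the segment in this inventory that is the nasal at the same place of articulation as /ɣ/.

/ɣ/ is a voiced velar fricative.
The nasal at the same place is a velar nasal — in this inventory, /ŋ/.

/ŋ/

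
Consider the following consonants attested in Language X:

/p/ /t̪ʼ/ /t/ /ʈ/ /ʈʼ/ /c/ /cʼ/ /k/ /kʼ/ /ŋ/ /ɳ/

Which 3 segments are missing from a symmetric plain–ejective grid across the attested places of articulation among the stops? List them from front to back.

/pʼ/, /t̪/, /tʼ/

bilabial: plain /p/, ejective —.
dental: plain —, ejective /t̪ʼ/.
alveolar: plain /t/, ejective —.
retroflex: plain /ʈ/, ejective /ʈʼ/.
palatal: plain /c/, ejective /cʼ/.
velar: plain /k/, ejective /kʼ/.
Gaps, from front to back: bilabial lacks ejective (/pʼ/); dental lacks plain (/t̪/); alveolar lacks ejective (/tʼ/).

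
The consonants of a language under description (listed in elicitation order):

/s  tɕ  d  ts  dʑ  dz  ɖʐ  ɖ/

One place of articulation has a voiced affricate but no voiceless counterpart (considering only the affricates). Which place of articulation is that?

retroflex

place of articulation  voiceless  voiced  
alveolar          ts        dz      
retroflex         —         ɖʐ      
alveolo-palatal   tɕ        dʑ      
Every place of articulation has a voiceless member except retroflex, where /ʈʂ/ would be expected.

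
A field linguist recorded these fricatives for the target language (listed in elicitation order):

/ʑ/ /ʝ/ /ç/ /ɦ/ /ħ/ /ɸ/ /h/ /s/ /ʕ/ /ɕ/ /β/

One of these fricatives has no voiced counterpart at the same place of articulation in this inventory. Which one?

Bilabial: /ɸ/ ~ /β/
Alveolo-palatal: /ɕ/ ~ /ʑ/
Palatal: /ç/ ~ /ʝ/
Pharyngeal: /ħ/ ~ /ʕ/
Glottal: /h/ ~ /ɦ/
Alveolar: only /s/ (voiceless); no voiced partner.
So /s/ is the unpaired segment.

/s/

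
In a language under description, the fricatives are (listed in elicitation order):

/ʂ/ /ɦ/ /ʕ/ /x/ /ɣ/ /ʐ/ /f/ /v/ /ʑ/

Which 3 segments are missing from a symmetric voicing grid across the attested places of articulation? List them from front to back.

Voiceless: /f/ (labiodental), /ʂ/ (retroflex), /x/ (velar).
Voiced: /v/ (labiodental), /ʐ/ (retroflex), /ʑ/ (alveolo-palatal), /ɣ/ (velar), /ʕ/ (pharyngeal), /ɦ/ (glottal).
Gaps, from front to back: alveolo-palatal lacks voiceless (/ɕ/); pharyngeal lacks voiceless (/ħ/); glottal lacks voiceless (/h/).

/ɕ/, /ħ/, /h/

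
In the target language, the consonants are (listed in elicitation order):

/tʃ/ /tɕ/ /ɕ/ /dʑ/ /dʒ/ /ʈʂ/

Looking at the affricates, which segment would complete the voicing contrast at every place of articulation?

/ɖʐ/

Voiceless: /tʃ/ (postalveolar), /ʈʂ/ (retroflex), /tɕ/ (alveolo-palatal).
Voiced: /dʒ/ (postalveolar), /dʑ/ (alveolo-palatal).
The retroflex row has no voiced member, so the gap is the voiced retroflex affricate /ɖʐ/.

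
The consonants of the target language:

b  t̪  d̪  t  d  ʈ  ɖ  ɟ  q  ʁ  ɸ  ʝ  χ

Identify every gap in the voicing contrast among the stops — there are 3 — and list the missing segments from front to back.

/p/, /c/, /ɢ/

Voiceless: /t̪/ (dental), /t/ (alveolar), /ʈ/ (retroflex), /q/ (uvular).
Voiced: /b/ (bilabial), /d̪/ (dental), /d/ (alveolar), /ɖ/ (retroflex), /ɟ/ (palatal).
Gaps, from front to back: bilabial lacks voiceless (/p/); palatal lacks voiceless (/c/); uvular lacks voiced (/ɢ/).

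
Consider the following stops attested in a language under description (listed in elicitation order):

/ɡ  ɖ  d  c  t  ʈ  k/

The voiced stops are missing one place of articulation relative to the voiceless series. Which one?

palatal

alveolar: voiceless /t/, voiced /d/.
retroflex: voiceless /ʈ/, voiced /ɖ/.
palatal: voiceless /c/, voiced —.
velar: voiceless /k/, voiced /ɡ/.
Every place of articulation has a voiced member except palatal, where /ɟ/ would be expected.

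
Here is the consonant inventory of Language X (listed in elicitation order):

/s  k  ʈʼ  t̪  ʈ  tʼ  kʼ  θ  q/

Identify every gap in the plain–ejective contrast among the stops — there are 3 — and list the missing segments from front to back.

/t̪ʼ/, /t/, /qʼ/

dental: plain /t̪/, ejective —.
alveolar: plain —, ejective /tʼ/.
retroflex: plain /ʈ/, ejective /ʈʼ/.
velar: plain /k/, ejective /kʼ/.
uvular: plain /q/, ejective —.
Gaps, from front to back: dental lacks ejective (/t̪ʼ/); alveolar lacks plain (/t/); uvular lacks ejective (/qʼ/).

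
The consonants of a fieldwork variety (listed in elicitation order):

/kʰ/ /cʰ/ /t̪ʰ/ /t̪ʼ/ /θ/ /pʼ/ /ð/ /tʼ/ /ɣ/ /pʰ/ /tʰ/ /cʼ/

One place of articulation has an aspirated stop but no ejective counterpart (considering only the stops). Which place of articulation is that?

velar

Aspirated: /pʰ/ (bilabial), /t̪ʰ/ (dental), /tʰ/ (alveolar), /cʰ/ (palatal), /kʰ/ (velar).
Ejective: /pʼ/ (bilabial), /t̪ʼ/ (dental), /tʼ/ (alveolar), /cʼ/ (palatal).
Every place of articulation has an ejective member except velar, where /kʼ/ would be expected.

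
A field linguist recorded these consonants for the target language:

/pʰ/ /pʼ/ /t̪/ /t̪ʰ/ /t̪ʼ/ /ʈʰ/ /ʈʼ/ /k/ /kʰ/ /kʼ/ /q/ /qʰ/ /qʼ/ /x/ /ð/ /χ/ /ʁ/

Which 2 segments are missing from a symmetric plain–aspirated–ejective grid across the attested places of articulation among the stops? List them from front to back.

place of articulation  plain     aspirated  ejective
bilabial          —         pʰ        pʼ      
dental            t̪        t̪ʰ       t̪ʼ     
retroflex         —         ʈʰ        ʈʼ      
velar             k         kʰ        kʼ      
uvular            q         qʰ        qʼ      
Gaps, from front to back: bilabial lacks plain (/p/); retroflex lacks plain (/ʈ/).

/p/, /ʈ/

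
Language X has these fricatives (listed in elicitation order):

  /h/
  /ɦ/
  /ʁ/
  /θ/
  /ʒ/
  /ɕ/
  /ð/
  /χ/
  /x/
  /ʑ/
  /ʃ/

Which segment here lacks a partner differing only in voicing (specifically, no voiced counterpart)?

/x/

Dental: /θ/ ~ /ð/
Postalveolar: /ʃ/ ~ /ʒ/
Alveolo-palatal: /ɕ/ ~ /ʑ/
Uvular: /χ/ ~ /ʁ/
Glottal: /h/ ~ /ɦ/
Velar: only /x/ (voiceless); no voiced partner.
So /x/ is the unpaired segment.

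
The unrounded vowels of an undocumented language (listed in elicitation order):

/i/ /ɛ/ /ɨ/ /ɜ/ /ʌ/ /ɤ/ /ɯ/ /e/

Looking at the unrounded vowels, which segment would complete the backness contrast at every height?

/ɘ/

high: front /i/, central /ɨ/, back /ɯ/.
high-mid: front /e/, central —, back /ɤ/.
low-mid: front /ɛ/, central /ɜ/, back /ʌ/.
The high-mid row has no central member, so the gap is the high-mid central unrounded vowel /ɘ/.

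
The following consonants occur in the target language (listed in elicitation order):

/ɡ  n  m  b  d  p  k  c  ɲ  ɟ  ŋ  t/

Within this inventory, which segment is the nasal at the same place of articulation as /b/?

/b/ is a voiced bilabial stop.
The nasal at the same place is a bilabial nasal — in this inventory, /m/.

/m/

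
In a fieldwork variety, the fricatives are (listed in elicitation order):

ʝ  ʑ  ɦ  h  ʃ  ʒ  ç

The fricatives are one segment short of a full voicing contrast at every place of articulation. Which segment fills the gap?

/ɕ/

postalveolar: voiceless /ʃ/, voiced /ʒ/.
alveolo-palatal: voiceless —, voiced /ʑ/.
palatal: voiceless /ç/, voiced /ʝ/.
glottal: voiceless /h/, voiced /ɦ/.
The alveolo-palatal row has no voiceless member, so the gap is the voiceless alveolo-palatal fricative /ɕ/.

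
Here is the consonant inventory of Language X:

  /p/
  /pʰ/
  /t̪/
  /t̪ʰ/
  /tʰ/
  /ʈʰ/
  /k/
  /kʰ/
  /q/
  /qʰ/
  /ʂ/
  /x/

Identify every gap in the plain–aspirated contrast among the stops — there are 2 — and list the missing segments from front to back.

/t/, /ʈ/

bilabial: plain /p/, aspirated /pʰ/.
dental: plain /t̪/, aspirated /t̪ʰ/.
alveolar: plain —, aspirated /tʰ/.
retroflex: plain —, aspirated /ʈʰ/.
velar: plain /k/, aspirated /kʰ/.
uvular: plain /q/, aspirated /qʰ/.
Gaps, from front to back: alveolar lacks plain (/t/); retroflex lacks plain (/ʈ/).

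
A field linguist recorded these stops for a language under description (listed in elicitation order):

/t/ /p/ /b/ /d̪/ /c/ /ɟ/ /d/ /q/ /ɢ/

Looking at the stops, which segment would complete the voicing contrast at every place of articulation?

bilabial: voiceless /p/, voiced /b/.
dental: voiceless —, voiced /d̪/.
alveolar: voiceless /t/, voiced /d/.
palatal: voiceless /c/, voiced /ɟ/.
uvular: voiceless /q/, voiced /ɢ/.
The dental row has no voiceless member, so the gap is the voiceless dental stop /t̪/.

/t̪/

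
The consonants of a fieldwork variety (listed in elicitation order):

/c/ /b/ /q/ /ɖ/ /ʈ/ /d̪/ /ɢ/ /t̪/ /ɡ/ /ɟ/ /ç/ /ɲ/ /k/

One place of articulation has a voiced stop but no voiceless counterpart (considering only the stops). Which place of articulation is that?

bilabial

bilabial: voiceless —, voiced /b/.
dental: voiceless /t̪/, voiced /d̪/.
retroflex: voiceless /ʈ/, voiced /ɖ/.
palatal: voiceless /c/, voiced /ɟ/.
velar: voiceless /k/, voiced /ɡ/.
uvular: voiceless /q/, voiced /ɢ/.
Every place of articulation has a voiceless member except bilabial, where /p/ would be expected.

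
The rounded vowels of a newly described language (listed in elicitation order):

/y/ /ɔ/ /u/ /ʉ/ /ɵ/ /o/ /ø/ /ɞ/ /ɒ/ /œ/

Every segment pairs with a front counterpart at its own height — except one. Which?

High: /y/ ~ /ʉ/ ~ /u/
High-mid: /ø/ ~ /ɵ/ ~ /o/
Low-mid: /œ/ ~ /ɞ/ ~ /ɔ/
Low: only /ɒ/ (back); no front partner.
So /ɒ/ is the unpaired segment.

/ɒ/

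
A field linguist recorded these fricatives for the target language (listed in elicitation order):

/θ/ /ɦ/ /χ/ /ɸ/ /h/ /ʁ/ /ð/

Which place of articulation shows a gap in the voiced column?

Voiceless: /ɸ/ (bilabial), /θ/ (dental), /χ/ (uvular), /h/ (glottal).
Voiced: /ð/ (dental), /ʁ/ (uvular), /ɦ/ (glottal).
Every place of articulation has a voiced member except bilabial, where /β/ would be expected.

bilabial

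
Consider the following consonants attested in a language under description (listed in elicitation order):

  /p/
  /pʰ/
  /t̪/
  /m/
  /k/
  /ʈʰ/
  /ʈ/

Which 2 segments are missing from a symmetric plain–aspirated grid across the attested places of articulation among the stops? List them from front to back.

bilabial: plain /p/, aspirated /pʰ/.
dental: plain /t̪/, aspirated —.
retroflex: plain /ʈ/, aspirated /ʈʰ/.
velar: plain /k/, aspirated —.
Gaps, from front to back: dental lacks aspirated (/t̪ʰ/); velar lacks aspirated (/kʰ/).

/t̪ʰ/, /kʰ/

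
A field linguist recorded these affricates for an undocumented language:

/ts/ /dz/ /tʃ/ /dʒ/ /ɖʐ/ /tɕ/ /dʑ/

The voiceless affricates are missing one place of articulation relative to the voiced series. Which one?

retroflex

Voiceless: /ts/ (alveolar), /tʃ/ (postalveolar), /tɕ/ (alveolo-palatal).
Voiced: /dz/ (alveolar), /dʒ/ (postalveolar), /ɖʐ/ (retroflex), /dʑ/ (alveolo-palatal).
Every place of articulation has a voiceless member except retroflex, where /ʈʂ/ would be expected.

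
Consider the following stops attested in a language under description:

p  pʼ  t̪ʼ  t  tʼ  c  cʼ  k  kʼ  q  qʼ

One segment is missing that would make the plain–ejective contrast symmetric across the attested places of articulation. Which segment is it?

place of articulation  plain     ejective
bilabial          p         pʼ      
dental            —         t̪ʼ     
alveolar          t         tʼ      
palatal           c         cʼ      
velar             k         kʼ      
uvular            q         qʼ      
The dental row has no plain member, so the gap is the plain dental stop /t̪/.

/t̪/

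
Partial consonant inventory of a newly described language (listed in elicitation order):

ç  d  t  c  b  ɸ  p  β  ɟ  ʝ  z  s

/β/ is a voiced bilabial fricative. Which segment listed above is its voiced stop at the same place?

/b/

The voiced stop at the same place is a voiced bilabial stop — in this inventory, /b/.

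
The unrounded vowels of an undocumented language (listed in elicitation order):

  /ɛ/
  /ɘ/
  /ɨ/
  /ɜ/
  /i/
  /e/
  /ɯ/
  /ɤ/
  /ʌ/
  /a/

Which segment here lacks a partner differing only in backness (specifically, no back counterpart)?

High: /i/ ~ /ɨ/ ~ /ɯ/
High-mid: /e/ ~ /ɘ/ ~ /ɤ/
Low-mid: /ɛ/ ~ /ɜ/ ~ /ʌ/
Low: only /a/ (front); no back partner.
So /a/ is the unpaired segment.

/a/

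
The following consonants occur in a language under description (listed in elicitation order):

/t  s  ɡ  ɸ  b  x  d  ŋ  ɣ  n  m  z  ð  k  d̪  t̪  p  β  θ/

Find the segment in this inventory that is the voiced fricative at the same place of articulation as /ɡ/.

/ɣ/

/ɡ/ is a voiced velar stop.
The voiced fricative at the same place is a voiced velar fricative — in this inventory, /ɣ/.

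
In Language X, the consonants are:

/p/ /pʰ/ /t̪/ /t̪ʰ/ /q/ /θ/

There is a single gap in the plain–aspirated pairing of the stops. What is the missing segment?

/qʰ/

Plain: /p/ (bilabial), /t̪/ (dental), /q/ (uvular).
Aspirated: /pʰ/ (bilabial), /t̪ʰ/ (dental).
The uvular row has no aspirated member, so the gap is the aspirated uvular stop /qʰ/.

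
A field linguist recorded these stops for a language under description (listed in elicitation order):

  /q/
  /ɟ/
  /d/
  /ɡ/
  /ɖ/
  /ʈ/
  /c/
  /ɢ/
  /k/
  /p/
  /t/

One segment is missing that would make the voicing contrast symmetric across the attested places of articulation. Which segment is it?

/b/

place of articulation  voiceless  voiced  
bilabial          p         —       
alveolar          t         d       
retroflex         ʈ         ɖ       
palatal           c         ɟ       
velar             k         ɡ       
uvular            q         ɢ       
The bilabial row has no voiced member, so the gap is the voiced bilabial stop /b/.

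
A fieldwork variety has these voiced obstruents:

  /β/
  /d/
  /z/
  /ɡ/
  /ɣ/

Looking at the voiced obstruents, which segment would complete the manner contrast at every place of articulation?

/b/

Stop: /d/ (alveolar), /ɡ/ (velar).
Fricative: /β/ (bilabial), /z/ (alveolar), /ɣ/ (velar).
The bilabial row has no stop member, so the gap is the bilabial stop /b/.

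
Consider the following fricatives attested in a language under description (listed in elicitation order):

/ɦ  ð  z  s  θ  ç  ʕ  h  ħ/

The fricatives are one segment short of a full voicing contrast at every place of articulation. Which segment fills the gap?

place of articulation  voiceless  voiced  
dental            θ         ð       
alveolar          s         z       
palatal           ç         —       
pharyngeal        ħ         ʕ       
glottal           h         ɦ       
The palatal row has no voiced member, so the gap is the voiced palatal fricative /ʝ/.

/ʝ/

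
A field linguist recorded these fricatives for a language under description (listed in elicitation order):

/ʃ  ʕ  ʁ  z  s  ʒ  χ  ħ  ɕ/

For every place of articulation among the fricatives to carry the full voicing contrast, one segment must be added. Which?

/ʑ/

place of articulation  voiceless  voiced  
alveolar          s         z       
postalveolar      ʃ         ʒ       
alveolo-palatal   ɕ         —       
uvular            χ         ʁ       
pharyngeal        ħ         ʕ       
The alveolo-palatal row has no voiced member, so the gap is the voiced alveolo-palatal fricative /ʑ/.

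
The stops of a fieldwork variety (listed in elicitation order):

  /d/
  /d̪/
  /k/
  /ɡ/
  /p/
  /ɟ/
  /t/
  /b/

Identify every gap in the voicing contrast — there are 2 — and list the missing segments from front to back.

/t̪/, /c/

place of articulation  voiceless  voiced  
bilabial          p         b       
dental            —         d̪      
alveolar          t         d       
palatal           —         ɟ       
velar             k         ɡ       
Gaps, from front to back: dental lacks voiceless (/t̪/); palatal lacks voiceless (/c/).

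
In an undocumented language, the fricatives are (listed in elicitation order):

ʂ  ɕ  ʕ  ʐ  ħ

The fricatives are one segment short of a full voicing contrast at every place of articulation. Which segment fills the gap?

/ʑ/

retroflex: voiceless /ʂ/, voiced /ʐ/.
alveolo-palatal: voiceless /ɕ/, voiced —.
pharyngeal: voiceless /ħ/, voiced /ʕ/.
The alveolo-palatal row has no voiced member, so the gap is the voiced alveolo-palatal fricative /ʑ/.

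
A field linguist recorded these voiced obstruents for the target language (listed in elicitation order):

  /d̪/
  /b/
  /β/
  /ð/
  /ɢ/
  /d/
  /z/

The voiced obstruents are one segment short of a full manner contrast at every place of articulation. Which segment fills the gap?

bilabial: stop /b/, fricative /β/.
dental: stop /d̪/, fricative /ð/.
alveolar: stop /d/, fricative /z/.
uvular: stop /ɢ/, fricative —.
The uvular row has no fricative member, so the gap is the uvular fricative /ʁ/.

/ʁ/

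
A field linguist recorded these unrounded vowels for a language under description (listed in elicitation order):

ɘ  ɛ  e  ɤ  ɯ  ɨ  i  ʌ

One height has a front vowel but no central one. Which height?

low-mid

high: front /i/, central /ɨ/, back /ɯ/.
high-mid: front /e/, central /ɘ/, back /ɤ/.
low-mid: front /ɛ/, central —, back /ʌ/.
Every height has a central member except low-mid, where /ɜ/ would be expected.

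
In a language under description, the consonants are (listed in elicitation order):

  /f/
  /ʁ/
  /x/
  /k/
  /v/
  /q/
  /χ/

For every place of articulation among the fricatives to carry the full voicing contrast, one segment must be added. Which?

place of articulation  voiceless  voiced  
labiodental       f         v       
velar             x         —       
uvular            χ         ʁ       
The velar row has no voiced member, so the gap is the voiced velar fricative /ɣ/.

/ɣ/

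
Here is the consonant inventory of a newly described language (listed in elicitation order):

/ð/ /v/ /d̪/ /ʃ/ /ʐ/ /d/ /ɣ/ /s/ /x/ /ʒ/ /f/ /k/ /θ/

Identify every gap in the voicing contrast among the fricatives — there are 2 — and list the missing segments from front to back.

place of articulation  voiceless  voiced  
labiodental       f         v       
dental            θ         ð       
alveolar          s         —       
postalveolar      ʃ         ʒ       
retroflex         —         ʐ       
velar             x         ɣ       
Gaps, from front to back: alveolar lacks voiced (/z/); retroflex lacks voiceless (/ʂ/).

/z/, /ʂ/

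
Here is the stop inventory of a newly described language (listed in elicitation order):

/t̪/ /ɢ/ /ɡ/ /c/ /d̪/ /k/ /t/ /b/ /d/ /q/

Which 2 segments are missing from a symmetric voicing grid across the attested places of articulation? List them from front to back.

/p/, /ɟ/

Voiceless: /t̪/ (dental), /t/ (alveolar), /c/ (palatal), /k/ (velar), /q/ (uvular).
Voiced: /b/ (bilabial), /d̪/ (dental), /d/ (alveolar), /ɡ/ (velar), /ɢ/ (uvular).
Gaps, from front to back: bilabial lacks voiceless (/p/); palatal lacks voiced (/ɟ/).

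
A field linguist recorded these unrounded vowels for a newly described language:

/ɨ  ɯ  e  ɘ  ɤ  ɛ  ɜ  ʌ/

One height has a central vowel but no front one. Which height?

high

high: front —, central /ɨ/, back /ɯ/.
high-mid: front /e/, central /ɘ/, back /ɤ/.
low-mid: front /ɛ/, central /ɜ/, back /ʌ/.
Every height has a front member except high, where /i/ would be expected.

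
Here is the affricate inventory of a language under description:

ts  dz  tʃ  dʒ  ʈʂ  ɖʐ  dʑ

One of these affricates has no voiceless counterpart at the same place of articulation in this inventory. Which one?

Alveolar: /ts/ ~ /dz/
Postalveolar: /tʃ/ ~ /dʒ/
Retroflex: /ʈʂ/ ~ /ɖʐ/
Alveolo-palatal: only /dʑ/ (voiced); no voiceless partner.
So /dʑ/ is the unpaired segment.

/dʑ/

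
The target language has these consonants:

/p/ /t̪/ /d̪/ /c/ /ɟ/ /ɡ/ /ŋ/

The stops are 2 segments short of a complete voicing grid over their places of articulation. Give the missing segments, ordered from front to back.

Voiceless: /p/ (bilabial), /t̪/ (dental), /c/ (palatal).
Voiced: /d̪/ (dental), /ɟ/ (palatal), /ɡ/ (velar).
Gaps, from front to back: bilabial lacks voiced (/b/); velar lacks voiceless (/k/).

/b/, /k/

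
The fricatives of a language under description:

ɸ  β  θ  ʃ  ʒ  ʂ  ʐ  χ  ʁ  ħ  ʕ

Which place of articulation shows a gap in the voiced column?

place of articulation  voiceless  voiced  
bilabial          ɸ         β       
dental            θ         —       
postalveolar      ʃ         ʒ       
retroflex         ʂ         ʐ       
uvular            χ         ʁ       
pharyngeal        ħ         ʕ       
Every place of articulation has a voiced member except dental, where /ð/ would be expected.

dental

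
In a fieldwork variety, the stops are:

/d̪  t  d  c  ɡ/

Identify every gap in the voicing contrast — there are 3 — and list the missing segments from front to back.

/t̪/, /ɟ/, /k/

place of articulation  voiceless  voiced  
dental            —         d̪      
alveolar          t         d       
palatal           c         —       
velar             —         ɡ       
Gaps, from front to back: dental lacks voiceless (/t̪/); palatal lacks voiced (/ɟ/); velar lacks voiceless (/k/).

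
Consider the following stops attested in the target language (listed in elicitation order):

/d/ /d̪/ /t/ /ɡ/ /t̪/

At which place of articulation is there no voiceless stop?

velar

dental: voiceless /t̪/, voiced /d̪/.
alveolar: voiceless /t/, voiced /d/.
velar: voiceless —, voiced /ɡ/.
Every place of articulation has a voiceless member except velar, where /k/ would be expected.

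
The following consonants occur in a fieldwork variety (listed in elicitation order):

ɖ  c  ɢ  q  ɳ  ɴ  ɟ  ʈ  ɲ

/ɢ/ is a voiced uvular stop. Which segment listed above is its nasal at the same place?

/ɴ/

The nasal at the same place is an uvular nasal — in this inventory, /ɴ/.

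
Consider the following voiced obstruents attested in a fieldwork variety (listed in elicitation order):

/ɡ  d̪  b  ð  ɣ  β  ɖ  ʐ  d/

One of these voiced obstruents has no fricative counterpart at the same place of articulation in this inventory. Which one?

Bilabial: /b/ ~ /β/
Dental: /d̪/ ~ /ð/
Retroflex: /ɖ/ ~ /ʐ/
Velar: /ɡ/ ~ /ɣ/
Alveolar: only /d/ (stop); no fricative partner.
So /d/ is the unpaired segment.

/d/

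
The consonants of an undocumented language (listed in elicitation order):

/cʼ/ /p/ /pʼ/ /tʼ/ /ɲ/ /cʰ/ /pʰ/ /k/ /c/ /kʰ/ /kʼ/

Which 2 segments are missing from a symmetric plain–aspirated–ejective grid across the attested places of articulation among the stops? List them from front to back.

/t/, /tʰ/

bilabial: plain /p/, aspirated /pʰ/, ejective /pʼ/.
alveolar: plain —, aspirated —, ejective /tʼ/.
palatal: plain /c/, aspirated /cʰ/, ejective /cʼ/.
velar: plain /k/, aspirated /kʰ/, ejective /kʼ/.
Gaps, from front to back: alveolar lacks plain (/t/); alveolar lacks aspirated (/tʰ/).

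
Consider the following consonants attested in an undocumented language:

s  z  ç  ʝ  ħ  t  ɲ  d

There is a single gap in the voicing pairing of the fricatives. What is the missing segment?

/ʕ/

Voiceless: /s/ (alveolar), /ç/ (palatal), /ħ/ (pharyngeal).
Voiced: /z/ (alveolar), /ʝ/ (palatal).
The pharyngeal row has no voiced member, so the gap is the voiced pharyngeal fricative /ʕ/.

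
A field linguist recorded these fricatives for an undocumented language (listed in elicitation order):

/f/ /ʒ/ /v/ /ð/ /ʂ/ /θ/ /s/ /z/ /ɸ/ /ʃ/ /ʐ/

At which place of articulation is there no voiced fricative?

bilabial

place of articulation  voiceless  voiced  
bilabial          ɸ         —       
labiodental       f         v       
dental            θ         ð       
alveolar          s         z       
postalveolar      ʃ         ʒ       
retroflex         ʂ         ʐ       
Every place of articulation has a voiced member except bilabial, where /β/ would be expected.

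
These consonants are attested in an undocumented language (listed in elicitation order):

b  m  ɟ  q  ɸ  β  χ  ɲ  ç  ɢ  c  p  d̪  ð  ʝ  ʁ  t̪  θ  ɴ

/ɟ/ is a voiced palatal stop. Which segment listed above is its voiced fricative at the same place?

/ʝ/

The voiced fricative at the same place is a voiced palatal fricative — in this inventory, /ʝ/.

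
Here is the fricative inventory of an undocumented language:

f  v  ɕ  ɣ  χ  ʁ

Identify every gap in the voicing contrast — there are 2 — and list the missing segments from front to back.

Voiceless: /f/ (labiodental), /ɕ/ (alveolo-palatal), /χ/ (uvular).
Voiced: /v/ (labiodental), /ɣ/ (velar), /ʁ/ (uvular).
Gaps, from front to back: alveolo-palatal lacks voiced (/ʑ/); velar lacks voiceless (/x/).

/ʑ/, /x/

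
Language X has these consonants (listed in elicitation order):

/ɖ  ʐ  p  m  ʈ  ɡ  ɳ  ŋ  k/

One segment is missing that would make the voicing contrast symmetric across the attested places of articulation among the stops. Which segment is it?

place of articulation  voiceless  voiced  
bilabial          p         —       
retroflex         ʈ         ɖ       
velar             k         ɡ       
The bilabial row has no voiced member, so the gap is the voiced bilabial stop /b/.

/b/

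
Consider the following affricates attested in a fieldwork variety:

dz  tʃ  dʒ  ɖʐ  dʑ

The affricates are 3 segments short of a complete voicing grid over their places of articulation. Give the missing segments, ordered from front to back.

/ts/, /ʈʂ/, /tɕ/

place of articulation  voiceless  voiced  
alveolar          —         dz      
postalveolar      tʃ        dʒ      
retroflex         —         ɖʐ      
alveolo-palatal   —         dʑ      
Gaps, from front to back: alveolar lacks voiceless (/ts/); retroflex lacks voiceless (/ʈʂ/); alveolo-palatal lacks voiceless (/tɕ/).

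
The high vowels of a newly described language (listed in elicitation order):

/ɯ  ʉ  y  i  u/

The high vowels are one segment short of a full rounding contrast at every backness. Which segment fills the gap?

/ɨ/

Unrounded: /i/ (front), /ɯ/ (back).
Rounded: /y/ (front), /ʉ/ (central), /u/ (back).
The central row has no unrounded member, so the gap is the central unrounded vowel /ɨ/.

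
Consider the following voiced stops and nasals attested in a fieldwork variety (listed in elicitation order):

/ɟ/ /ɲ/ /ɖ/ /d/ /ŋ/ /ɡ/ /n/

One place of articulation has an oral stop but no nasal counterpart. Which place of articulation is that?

retroflex

place of articulation  oral stop  nasal   
alveolar          d         n       
retroflex         ɖ         —       
palatal           ɟ         ɲ       
velar             ɡ         ŋ       
Every place of articulation has a nasal member except retroflex, where /ɳ/ would be expected.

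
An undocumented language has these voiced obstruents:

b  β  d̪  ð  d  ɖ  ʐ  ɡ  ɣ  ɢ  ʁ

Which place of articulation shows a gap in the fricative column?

Stop: /b/ (bilabial), /d̪/ (dental), /d/ (alveolar), /ɖ/ (retroflex), /ɡ/ (velar), /ɢ/ (uvular).
Fricative: /β/ (bilabial), /ð/ (dental), /ʐ/ (retroflex), /ɣ/ (velar), /ʁ/ (uvular).
Every place of articulation has a fricative member except alveolar, where /z/ would be expected.

alveolar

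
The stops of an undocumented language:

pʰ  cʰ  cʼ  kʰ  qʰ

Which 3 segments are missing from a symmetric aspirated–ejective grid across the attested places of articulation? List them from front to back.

bilabial: aspirated /pʰ/, ejective —.
palatal: aspirated /cʰ/, ejective /cʼ/.
velar: aspirated /kʰ/, ejective —.
uvular: aspirated /qʰ/, ejective —.
Gaps, from front to back: bilabial lacks ejective (/pʼ/); velar lacks ejective (/kʼ/); uvular lacks ejective (/qʼ/).

/pʼ/, /kʼ/, /qʼ/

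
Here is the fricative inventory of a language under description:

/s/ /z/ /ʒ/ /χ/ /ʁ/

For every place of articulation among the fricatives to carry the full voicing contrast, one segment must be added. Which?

Voiceless: /s/ (alveolar), /χ/ (uvular).
Voiced: /z/ (alveolar), /ʒ/ (postalveolar), /ʁ/ (uvular).
The postalveolar row has no voiceless member, so the gap is the voiceless postalveolar fricative /ʃ/.

/ʃ/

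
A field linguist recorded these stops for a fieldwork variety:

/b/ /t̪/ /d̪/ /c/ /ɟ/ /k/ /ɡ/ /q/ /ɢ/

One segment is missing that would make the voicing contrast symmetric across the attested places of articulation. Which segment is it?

/p/

bilabial: voiceless —, voiced /b/.
dental: voiceless /t̪/, voiced /d̪/.
palatal: voiceless /c/, voiced /ɟ/.
velar: voiceless /k/, voiced /ɡ/.
uvular: voiceless /q/, voiced /ɢ/.
The bilabial row has no voiceless member, so the gap is the voiceless bilabial stop /p/.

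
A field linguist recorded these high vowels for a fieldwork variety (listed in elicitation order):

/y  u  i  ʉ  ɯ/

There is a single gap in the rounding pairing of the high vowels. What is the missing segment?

front: unrounded /i/, rounded /y/.
central: unrounded —, rounded /ʉ/.
back: unrounded /ɯ/, rounded /u/.
The central row has no unrounded member, so the gap is the central unrounded vowel /ɨ/.

/ɨ/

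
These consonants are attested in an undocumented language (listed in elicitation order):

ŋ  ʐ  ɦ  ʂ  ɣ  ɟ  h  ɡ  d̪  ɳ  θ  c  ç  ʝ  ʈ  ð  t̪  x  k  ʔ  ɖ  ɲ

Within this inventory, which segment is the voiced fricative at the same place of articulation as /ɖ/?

/ɖ/ is a voiced retroflex stop.
The voiced fricative at the same place is a voiced retroflex fricative — in this inventory, /ʐ/.

/ʐ/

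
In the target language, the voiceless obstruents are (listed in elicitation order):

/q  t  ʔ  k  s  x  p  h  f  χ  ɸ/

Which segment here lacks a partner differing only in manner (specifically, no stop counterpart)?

/f/

Bilabial: /p/ ~ /ɸ/
Alveolar: /t/ ~ /s/
Velar: /k/ ~ /x/
Uvular: /q/ ~ /χ/
Glottal: /ʔ/ ~ /h/
Labiodental: only /f/ (fricative); no stop partner.
So /f/ is the unpaired segment.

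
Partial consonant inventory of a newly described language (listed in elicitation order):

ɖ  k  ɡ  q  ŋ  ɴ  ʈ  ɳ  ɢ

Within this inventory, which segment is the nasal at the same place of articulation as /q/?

/ɴ/

/q/ is a voiceless uvular stop.
The nasal at the same place is an uvular nasal — in this inventory, /ɴ/.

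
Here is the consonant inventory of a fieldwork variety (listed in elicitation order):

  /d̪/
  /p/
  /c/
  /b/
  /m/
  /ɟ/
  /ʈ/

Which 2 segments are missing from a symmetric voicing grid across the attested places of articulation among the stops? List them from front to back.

place of articulation  voiceless  voiced  
bilabial          p         b       
dental            —         d̪      
retroflex         ʈ         —       
palatal           c         ɟ       
Gaps, from front to back: dental lacks voiceless (/t̪/); retroflex lacks voiced (/ɖ/).

/t̪/, /ɖ/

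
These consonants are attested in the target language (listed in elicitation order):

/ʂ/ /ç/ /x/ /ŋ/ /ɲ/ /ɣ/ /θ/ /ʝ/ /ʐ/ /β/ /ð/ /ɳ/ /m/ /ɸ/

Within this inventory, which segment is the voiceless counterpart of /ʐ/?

/ʐ/ is a voiced retroflex fricative.
The voiceless counterpart is a voiceless retroflex fricative — in this inventory, /ʂ/.

/ʂ/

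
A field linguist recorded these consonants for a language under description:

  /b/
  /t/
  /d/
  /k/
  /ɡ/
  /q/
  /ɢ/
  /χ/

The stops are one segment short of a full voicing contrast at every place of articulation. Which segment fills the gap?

/p/

place of articulation  voiceless  voiced  
bilabial          —         b       
alveolar          t         d       
velar             k         ɡ       
uvular            q         ɢ       
The bilabial row has no voiceless member, so the gap is the voiceless bilabial stop /p/.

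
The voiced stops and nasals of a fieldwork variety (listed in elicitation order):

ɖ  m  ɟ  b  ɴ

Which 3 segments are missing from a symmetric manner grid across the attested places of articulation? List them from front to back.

/ɳ/, /ɲ/, /ɢ/

place of articulation  oral stop  nasal   
bilabial          b         m       
retroflex         ɖ         —       
palatal           ɟ         —       
uvular            —         ɴ       
Gaps, from front to back: retroflex lacks nasal (/ɳ/); palatal lacks nasal (/ɲ/); uvular lacks oral stop (/ɢ/).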